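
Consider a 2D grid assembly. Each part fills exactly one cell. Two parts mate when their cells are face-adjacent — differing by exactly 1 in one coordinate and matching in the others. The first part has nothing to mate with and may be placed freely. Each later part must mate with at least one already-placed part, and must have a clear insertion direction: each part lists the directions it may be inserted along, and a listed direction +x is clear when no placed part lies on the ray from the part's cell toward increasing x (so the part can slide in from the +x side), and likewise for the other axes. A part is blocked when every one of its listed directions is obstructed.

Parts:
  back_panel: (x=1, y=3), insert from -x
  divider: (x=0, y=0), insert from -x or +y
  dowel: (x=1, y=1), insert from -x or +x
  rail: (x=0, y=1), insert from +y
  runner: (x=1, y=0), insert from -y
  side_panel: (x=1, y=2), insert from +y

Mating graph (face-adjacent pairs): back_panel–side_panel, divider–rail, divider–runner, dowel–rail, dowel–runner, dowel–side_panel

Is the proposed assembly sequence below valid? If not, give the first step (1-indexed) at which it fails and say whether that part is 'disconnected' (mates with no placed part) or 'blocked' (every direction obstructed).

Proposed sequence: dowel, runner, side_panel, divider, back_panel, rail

Valid

1. dowel@(1, 1) [-x clear] — {dowel}
2. runner@(1, 0) [-y clear] — {dowel, runner}
3. side_panel@(1, 2) [+y clear] — {dowel, runner, side_panel}
4. divider@(0, 0) [-x clear] — {divider, dowel, runner, side_panel}
5. back_panel@(1, 3) [-x clear] — {back_panel, divider, dowel, runner, side_panel}
6. rail@(0, 1) [+y clear] — {back_panel, divider, dowel, rail, runner, side_panel}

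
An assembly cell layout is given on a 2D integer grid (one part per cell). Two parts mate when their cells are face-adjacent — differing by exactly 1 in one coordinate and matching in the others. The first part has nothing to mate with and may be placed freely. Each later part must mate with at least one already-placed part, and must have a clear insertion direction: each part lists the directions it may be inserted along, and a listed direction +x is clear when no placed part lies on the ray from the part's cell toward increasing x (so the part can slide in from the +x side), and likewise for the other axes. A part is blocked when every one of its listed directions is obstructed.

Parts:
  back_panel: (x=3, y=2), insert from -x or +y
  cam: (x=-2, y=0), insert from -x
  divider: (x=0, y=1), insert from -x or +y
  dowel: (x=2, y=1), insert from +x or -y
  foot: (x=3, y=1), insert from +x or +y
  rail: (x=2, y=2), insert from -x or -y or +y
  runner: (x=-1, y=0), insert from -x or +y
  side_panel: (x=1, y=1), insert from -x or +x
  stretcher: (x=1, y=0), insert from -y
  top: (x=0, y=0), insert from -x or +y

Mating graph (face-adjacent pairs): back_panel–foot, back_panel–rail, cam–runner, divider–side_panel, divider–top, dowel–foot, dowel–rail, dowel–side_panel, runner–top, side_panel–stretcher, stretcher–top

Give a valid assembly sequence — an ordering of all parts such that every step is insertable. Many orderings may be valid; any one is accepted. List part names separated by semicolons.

1. dowel@(2, 1) [+x clear] — {dowel}
2. side_panel@(1, 1) [-x clear] — {dowel, side_panel}
3. foot@(3, 1) [+x clear] — {dowel, foot, side_panel}
4. back_panel@(3, 2) [-x clear] — {back_panel, dowel, foot, side_panel}
5. rail@(2, 2) [-x clear] — {back_panel, dowel, foot, rail, side_panel}
6. stretcher@(1, 0) [-y clear] — {back_panel, dowel, foot, rail, side_panel, stretcher}
7. top@(0, 0) [-x clear] — {back_panel, dowel, foot, rail, side_panel, stretcher, top}
8. runner@(-1, 0) [-x clear] — {back_panel, dowel, foot, rail, runner, side_panel, stretcher, top}
9. cam@(-2, 0) [-x clear] — {back_panel, cam, dowel, foot, rail, runner, side_panel, stretcher, top}
10. divider@(0, 1) [-x clear] — {back_panel, cam, divider, dowel, foot, rail, runner, side_panel, stretcher, top}

dowel; side_panel; foot; back_panel; rail; stretcher; top; runner; cam; divider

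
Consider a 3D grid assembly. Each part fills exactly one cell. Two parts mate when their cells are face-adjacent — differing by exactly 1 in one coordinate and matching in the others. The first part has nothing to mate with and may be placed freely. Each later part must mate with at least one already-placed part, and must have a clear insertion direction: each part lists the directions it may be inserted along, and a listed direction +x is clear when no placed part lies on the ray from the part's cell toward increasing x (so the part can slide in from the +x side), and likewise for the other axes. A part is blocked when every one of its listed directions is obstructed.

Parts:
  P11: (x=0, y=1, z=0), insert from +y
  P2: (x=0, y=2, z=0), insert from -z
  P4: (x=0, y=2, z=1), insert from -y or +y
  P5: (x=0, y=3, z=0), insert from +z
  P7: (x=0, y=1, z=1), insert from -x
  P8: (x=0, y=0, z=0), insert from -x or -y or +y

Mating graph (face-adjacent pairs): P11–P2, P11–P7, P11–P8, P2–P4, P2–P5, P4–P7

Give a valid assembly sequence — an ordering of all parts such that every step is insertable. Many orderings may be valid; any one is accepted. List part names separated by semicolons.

P11; P8; P2; P5; P4; P7

1. P11@(0, 1, 0) [+y clear] — {P11}
2. P8@(0, 0, 0) [-x clear] — {P11, P8}
3. P2@(0, 2, 0) [-z clear] — {P11, P2, P8}
4. P5@(0, 3, 0) [+z clear] — {P11, P2, P5, P8}
5. P4@(0, 2, 1) [-y clear] — {P11, P2, P4, P5, P8}
6. P7@(0, 1, 1) [-x clear] — {P11, P2, P4, P5, P7, P8}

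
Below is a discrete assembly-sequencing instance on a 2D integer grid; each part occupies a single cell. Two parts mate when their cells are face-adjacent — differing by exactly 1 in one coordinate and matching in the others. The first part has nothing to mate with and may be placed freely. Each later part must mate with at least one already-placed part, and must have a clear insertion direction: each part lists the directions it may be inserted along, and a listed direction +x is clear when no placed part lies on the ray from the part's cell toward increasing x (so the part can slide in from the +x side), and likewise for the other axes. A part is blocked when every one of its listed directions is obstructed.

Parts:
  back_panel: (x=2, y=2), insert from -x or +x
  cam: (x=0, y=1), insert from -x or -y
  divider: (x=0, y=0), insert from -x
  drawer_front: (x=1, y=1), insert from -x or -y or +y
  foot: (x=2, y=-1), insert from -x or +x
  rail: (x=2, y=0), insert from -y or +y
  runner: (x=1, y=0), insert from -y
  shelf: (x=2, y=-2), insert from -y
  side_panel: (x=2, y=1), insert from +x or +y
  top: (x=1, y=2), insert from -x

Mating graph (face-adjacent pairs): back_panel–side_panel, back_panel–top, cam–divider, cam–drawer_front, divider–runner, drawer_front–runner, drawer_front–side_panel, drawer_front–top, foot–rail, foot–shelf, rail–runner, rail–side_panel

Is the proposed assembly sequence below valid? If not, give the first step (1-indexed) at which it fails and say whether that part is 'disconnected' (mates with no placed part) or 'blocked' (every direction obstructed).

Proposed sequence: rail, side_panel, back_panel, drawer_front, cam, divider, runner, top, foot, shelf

Valid

1. rail@(2, 0) [-y clear] — {rail}
2. side_panel@(2, 1) [+x clear] — {rail, side_panel}
3. back_panel@(2, 2) [-x clear] — {back_panel, rail, side_panel}
4. drawer_front@(1, 1) [-x clear] — {back_panel, drawer_front, rail, side_panel}
5. cam@(0, 1) [-x clear] — {back_panel, cam, drawer_front, rail, side_panel}
6. divider@(0, 0) [-x clear] — {back_panel, cam, divider, drawer_front, rail, side_panel}
7. runner@(1, 0) [-y clear] — {back_panel, cam, divider, drawer_front, rail, runner, side_panel}
8. top@(1, 2) [-x clear] — {back_panel, cam, divider, drawer_front, rail, runner, side_panel, top}
9. foot@(2, -1) [-x clear] — {back_panel, cam, divider, drawer_front, foot, rail, runner, side_panel, top}
10. shelf@(2, -2) [-y clear] — {back_panel, cam, divider, drawer_front, foot, rail, runner, shelf, side_panel, top}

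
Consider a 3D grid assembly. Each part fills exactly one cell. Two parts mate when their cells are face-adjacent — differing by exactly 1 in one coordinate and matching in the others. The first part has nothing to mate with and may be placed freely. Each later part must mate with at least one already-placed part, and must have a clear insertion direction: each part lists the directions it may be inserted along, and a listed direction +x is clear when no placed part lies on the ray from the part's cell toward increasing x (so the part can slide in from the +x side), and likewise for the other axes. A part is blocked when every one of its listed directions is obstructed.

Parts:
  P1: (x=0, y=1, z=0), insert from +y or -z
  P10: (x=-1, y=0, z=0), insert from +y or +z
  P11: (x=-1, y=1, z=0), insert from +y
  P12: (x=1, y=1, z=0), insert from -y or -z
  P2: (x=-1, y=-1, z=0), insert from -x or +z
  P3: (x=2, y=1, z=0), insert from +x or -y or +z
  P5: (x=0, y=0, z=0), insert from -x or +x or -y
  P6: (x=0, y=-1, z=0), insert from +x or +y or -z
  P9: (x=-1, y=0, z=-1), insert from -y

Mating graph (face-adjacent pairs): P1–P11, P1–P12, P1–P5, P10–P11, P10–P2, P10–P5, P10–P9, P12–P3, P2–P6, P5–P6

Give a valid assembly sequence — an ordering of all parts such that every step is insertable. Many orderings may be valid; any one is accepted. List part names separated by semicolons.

P1; P11; P10; P9; P5; P6; P12; P3; P2

1. P1@(0, 1, 0) [+y clear] — {P1}
2. P11@(-1, 1, 0) [+y clear] — {P1, P11}
3. P10@(-1, 0, 0) [+z clear] — {P1, P10, P11}
4. P9@(-1, 0, -1) [-y clear] — {P1, P10, P11, P9}
5. P5@(0, 0, 0) [+x clear] — {P1, P10, P11, P5, P9}
6. P6@(0, -1, 0) [+x clear] — {P1, P10, P11, P5, P6, P9}
7. P12@(1, 1, 0) [-y clear] — {P1, P10, P11, P12, P5, P6, P9}
8. P3@(2, 1, 0) [+x clear] — {P1, P10, P11, P12, P3, P5, P6, P9}
9. P2@(-1, -1, 0) [-x clear] — {P1, P10, P11, P12, P2, P3, P5, P6, P9}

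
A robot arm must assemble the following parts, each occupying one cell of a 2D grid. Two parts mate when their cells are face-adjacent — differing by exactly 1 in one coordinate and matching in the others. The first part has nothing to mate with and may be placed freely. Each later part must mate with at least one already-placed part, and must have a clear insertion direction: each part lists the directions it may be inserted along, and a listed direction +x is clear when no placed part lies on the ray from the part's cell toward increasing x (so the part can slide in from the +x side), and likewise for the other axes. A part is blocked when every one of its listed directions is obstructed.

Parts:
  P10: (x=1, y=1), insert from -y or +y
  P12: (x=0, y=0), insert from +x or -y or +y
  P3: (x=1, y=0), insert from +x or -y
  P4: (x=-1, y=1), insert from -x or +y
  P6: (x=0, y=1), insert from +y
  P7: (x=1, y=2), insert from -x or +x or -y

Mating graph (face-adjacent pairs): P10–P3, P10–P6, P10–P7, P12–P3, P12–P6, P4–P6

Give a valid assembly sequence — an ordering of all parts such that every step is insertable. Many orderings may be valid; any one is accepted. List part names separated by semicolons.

P4; P6; P12; P10; P3; P7

1. P4@(-1, 1) [-x clear] — {P4}
2. P6@(0, 1) [+y clear] — {P4, P6}
3. P12@(0, 0) [+x clear] — {P12, P4, P6}
4. P10@(1, 1) [-y clear] — {P10, P12, P4, P6}
5. P3@(1, 0) [+x clear] — {P10, P12, P3, P4, P6}
6. P7@(1, 2) [-x clear] — {P10, P12, P3, P4, P6, P7}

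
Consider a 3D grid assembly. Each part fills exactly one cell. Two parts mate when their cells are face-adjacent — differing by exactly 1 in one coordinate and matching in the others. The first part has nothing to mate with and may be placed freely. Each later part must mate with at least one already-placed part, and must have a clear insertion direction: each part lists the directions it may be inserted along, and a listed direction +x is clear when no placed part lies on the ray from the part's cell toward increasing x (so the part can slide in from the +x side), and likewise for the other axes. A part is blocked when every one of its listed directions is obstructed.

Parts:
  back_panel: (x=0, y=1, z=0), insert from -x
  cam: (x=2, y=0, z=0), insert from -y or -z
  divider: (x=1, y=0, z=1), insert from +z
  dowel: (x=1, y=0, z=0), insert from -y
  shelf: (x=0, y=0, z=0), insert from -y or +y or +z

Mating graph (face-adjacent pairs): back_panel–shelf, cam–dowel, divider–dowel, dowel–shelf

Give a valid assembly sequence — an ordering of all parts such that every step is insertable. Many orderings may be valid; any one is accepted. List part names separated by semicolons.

1. shelf@(0, 0, 0) [-y clear] — {shelf}
2. dowel@(1, 0, 0) [-y clear] — {dowel, shelf}
3. cam@(2, 0, 0) [-y clear] — {cam, dowel, shelf}
4. divider@(1, 0, 1) [+z clear] — {cam, divider, dowel, shelf}
5. back_panel@(0, 1, 0) [-x clear] — {back_panel, cam, divider, dowel, shelf}

shelf; dowel; cam; divider; back_panel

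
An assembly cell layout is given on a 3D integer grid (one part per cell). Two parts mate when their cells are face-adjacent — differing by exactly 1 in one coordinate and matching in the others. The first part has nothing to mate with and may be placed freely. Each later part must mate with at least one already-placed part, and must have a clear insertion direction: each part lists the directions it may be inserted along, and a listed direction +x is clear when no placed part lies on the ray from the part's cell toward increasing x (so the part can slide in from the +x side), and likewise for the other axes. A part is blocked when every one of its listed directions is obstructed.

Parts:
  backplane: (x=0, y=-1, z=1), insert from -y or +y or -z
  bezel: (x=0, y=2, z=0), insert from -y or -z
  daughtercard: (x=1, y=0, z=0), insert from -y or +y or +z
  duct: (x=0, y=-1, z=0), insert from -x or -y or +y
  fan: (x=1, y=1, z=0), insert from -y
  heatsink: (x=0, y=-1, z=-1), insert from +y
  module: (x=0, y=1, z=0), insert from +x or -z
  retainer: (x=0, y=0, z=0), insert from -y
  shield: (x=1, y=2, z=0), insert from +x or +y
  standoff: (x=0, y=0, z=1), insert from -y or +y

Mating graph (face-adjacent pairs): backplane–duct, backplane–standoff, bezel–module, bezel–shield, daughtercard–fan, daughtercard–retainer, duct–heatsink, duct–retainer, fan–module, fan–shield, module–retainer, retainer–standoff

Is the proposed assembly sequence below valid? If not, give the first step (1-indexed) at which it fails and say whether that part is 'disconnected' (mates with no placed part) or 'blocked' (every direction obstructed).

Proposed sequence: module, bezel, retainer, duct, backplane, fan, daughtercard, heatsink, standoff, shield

Valid

1. module@(0, 1, 0) [+x clear] — {module}
2. bezel@(0, 2, 0) [-z clear] — {bezel, module}
3. retainer@(0, 0, 0) [-y clear] — {bezel, module, retainer}
4. duct@(0, -1, 0) [-x clear] — {bezel, duct, module, retainer}
5. backplane@(0, -1, 1) [-y clear] — {backplane, bezel, duct, module, retainer}
6. fan@(1, 1, 0) [-y clear] — {backplane, bezel, duct, fan, module, retainer}
7. daughtercard@(1, 0, 0) [-y clear] — {backplane, bezel, daughtercard, duct, fan, module, retainer}
8. heatsink@(0, -1, -1) [+y clear] — {backplane, bezel, daughtercard, duct, fan, heatsink, module, retainer}
9. standoff@(0, 0, 1) [+y clear] — {backplane, bezel, daughtercard, duct, fan, heatsink, module, retainer, standoff}
10. shield@(1, 2, 0) [+x clear] — {backplane, bezel, daughtercard, duct, fan, heatsink, module, retainer, shield, standoff}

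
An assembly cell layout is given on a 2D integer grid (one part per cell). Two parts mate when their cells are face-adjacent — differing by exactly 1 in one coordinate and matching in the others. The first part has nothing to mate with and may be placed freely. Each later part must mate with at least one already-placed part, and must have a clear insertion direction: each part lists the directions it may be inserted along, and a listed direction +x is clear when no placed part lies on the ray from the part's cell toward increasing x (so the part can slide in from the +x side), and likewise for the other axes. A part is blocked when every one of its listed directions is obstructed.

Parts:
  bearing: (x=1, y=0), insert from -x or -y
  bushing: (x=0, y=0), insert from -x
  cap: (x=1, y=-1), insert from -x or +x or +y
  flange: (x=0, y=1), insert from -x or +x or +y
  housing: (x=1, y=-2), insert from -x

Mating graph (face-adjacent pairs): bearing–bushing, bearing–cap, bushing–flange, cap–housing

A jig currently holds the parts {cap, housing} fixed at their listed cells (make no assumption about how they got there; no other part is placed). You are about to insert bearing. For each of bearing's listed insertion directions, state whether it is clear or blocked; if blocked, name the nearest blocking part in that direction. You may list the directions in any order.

-x: clear; -y: blocked by cap

-x: ray from bearing(1, 0) has no placed part ⇒ clear
-y: nearest on ray is cap@(1, -1) ⇒ blocked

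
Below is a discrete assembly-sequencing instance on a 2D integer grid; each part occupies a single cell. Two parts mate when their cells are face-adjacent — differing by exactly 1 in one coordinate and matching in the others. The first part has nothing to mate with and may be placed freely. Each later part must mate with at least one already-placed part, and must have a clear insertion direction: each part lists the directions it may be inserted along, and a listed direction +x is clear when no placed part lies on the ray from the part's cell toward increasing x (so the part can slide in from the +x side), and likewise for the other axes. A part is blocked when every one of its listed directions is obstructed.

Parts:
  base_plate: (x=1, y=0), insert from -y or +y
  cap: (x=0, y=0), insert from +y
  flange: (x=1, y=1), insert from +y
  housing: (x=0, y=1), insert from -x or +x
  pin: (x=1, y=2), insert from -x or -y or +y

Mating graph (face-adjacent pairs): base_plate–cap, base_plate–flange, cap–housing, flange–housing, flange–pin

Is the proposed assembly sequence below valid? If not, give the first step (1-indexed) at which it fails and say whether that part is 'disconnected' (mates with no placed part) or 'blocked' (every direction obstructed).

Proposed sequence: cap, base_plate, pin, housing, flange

1. cap@(0, 0) [+y clear] — {cap}
2. base_plate@(1, 0) [-y clear] — {base_plate, cap}
3. pin@(1, 2) — no placed neighbour ⇒ disconnected

Invalid at step 3 (disconnected)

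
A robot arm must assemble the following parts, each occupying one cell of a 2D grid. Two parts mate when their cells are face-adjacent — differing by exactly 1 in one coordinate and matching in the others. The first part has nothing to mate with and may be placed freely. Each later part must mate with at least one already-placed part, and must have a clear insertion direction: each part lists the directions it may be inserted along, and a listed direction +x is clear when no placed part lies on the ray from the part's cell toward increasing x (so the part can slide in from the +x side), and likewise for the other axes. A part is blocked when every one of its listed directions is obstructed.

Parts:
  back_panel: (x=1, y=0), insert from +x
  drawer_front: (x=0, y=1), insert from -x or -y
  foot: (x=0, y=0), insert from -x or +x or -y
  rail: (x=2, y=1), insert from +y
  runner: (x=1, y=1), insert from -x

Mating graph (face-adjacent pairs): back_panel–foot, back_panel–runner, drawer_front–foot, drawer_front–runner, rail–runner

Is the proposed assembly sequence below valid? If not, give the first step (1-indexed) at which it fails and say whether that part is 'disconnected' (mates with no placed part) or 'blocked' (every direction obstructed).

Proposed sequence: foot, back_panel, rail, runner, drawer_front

1. foot@(0, 0) [-x clear] — {foot}
2. back_panel@(1, 0) [+x clear] — {back_panel, foot}
3. rail@(2, 1) — no placed neighbour ⇒ disconnected

Invalid at step 3 (disconnected)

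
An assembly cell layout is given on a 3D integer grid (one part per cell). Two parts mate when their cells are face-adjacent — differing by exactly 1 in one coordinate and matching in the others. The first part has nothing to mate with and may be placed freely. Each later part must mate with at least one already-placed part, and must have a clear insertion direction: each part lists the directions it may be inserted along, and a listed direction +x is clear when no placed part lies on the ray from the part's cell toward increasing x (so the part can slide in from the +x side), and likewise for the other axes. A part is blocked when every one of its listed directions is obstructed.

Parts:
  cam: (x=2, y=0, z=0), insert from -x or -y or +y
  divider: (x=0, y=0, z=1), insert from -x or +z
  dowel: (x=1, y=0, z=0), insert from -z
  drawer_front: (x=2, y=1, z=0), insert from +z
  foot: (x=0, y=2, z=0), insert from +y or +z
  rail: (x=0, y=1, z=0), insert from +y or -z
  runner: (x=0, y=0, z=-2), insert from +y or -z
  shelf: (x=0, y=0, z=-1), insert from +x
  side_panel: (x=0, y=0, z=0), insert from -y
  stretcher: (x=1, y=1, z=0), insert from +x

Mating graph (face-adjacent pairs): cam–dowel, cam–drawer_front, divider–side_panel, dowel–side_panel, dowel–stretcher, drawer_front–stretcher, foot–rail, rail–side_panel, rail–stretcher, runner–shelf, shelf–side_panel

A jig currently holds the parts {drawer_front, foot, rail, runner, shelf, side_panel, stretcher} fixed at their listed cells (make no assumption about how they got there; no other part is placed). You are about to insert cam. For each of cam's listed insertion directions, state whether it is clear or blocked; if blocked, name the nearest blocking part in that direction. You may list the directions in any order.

-x: nearest on ray is side_panel@(0, 0, 0) ⇒ blocked
-y: ray from cam(2, 0, 0) has no placed part ⇒ clear
+y: nearest on ray is drawer_front@(2, 1, 0) ⇒ blocked

+y: blocked by drawer_front; -x: blocked by side_panel; -y: clear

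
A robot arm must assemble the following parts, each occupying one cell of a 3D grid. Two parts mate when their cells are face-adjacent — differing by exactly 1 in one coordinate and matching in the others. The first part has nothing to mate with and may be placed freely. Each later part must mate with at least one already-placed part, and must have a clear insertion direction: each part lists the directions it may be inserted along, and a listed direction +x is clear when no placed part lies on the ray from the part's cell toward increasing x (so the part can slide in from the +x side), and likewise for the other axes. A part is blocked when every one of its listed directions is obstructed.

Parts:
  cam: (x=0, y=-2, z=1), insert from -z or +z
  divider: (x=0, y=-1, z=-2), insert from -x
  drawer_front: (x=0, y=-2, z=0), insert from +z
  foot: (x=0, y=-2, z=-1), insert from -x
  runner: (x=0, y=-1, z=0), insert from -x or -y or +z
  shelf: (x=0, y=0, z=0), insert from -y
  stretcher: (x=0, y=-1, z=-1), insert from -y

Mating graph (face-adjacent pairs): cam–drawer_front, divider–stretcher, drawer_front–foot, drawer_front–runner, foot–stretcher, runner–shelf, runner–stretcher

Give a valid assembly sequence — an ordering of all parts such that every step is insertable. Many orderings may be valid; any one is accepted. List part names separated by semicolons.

shelf; runner; drawer_front; cam; stretcher; foot; divider

1. shelf@(0, 0, 0) [-y clear] — {shelf}
2. runner@(0, -1, 0) [-x clear] — {runner, shelf}
3. drawer_front@(0, -2, 0) [+z clear] — {drawer_front, runner, shelf}
4. cam@(0, -2, 1) [+z clear] — {cam, drawer_front, runner, shelf}
5. stretcher@(0, -1, -1) [-y clear] — {cam, drawer_front, runner, shelf, stretcher}
6. foot@(0, -2, -1) [-x clear] — {cam, drawer_front, foot, runner, shelf, stretcher}
7. divider@(0, -1, -2) [-x clear] — {cam, divider, drawer_front, foot, runner, shelf, stretcher}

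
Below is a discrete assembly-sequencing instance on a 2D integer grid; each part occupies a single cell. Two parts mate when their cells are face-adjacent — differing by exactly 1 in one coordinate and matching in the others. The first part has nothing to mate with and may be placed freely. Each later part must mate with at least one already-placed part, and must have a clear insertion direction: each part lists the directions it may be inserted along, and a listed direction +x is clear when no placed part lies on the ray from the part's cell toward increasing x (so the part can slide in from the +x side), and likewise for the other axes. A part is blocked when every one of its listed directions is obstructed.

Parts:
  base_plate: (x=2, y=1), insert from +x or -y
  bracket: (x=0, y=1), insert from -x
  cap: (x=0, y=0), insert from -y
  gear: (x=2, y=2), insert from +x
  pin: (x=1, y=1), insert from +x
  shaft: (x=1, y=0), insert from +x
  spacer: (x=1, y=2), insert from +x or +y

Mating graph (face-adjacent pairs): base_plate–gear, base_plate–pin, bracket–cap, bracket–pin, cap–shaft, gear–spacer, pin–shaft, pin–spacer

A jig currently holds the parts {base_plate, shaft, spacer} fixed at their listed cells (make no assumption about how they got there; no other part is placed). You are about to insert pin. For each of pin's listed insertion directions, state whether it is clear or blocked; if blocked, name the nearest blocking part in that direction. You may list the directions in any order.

+x: blocked by base_plate

+x: nearest on ray is base_plate@(2, 1) ⇒ blocked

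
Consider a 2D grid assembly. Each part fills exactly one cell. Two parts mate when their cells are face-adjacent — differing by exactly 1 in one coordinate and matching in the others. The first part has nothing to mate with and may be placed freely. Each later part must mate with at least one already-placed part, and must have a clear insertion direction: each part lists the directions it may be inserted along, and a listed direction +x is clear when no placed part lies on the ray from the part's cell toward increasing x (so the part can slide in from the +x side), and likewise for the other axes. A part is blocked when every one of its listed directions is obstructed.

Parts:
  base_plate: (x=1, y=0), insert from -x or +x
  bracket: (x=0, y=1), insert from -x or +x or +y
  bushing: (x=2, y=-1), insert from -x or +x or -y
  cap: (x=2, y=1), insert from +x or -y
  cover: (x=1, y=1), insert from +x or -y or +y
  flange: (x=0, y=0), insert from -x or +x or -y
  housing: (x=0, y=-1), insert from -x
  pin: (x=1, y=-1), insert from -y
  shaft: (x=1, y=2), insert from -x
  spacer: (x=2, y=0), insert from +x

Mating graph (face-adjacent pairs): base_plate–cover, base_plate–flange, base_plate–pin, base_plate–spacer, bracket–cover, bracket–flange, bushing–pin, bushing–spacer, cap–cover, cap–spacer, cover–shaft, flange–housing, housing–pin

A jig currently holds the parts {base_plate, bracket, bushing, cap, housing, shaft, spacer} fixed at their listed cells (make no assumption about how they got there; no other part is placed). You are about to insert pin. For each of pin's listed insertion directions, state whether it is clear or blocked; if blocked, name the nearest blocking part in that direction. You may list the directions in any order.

-y: ray from pin(1, -1) has no placed part ⇒ clear

-y: clear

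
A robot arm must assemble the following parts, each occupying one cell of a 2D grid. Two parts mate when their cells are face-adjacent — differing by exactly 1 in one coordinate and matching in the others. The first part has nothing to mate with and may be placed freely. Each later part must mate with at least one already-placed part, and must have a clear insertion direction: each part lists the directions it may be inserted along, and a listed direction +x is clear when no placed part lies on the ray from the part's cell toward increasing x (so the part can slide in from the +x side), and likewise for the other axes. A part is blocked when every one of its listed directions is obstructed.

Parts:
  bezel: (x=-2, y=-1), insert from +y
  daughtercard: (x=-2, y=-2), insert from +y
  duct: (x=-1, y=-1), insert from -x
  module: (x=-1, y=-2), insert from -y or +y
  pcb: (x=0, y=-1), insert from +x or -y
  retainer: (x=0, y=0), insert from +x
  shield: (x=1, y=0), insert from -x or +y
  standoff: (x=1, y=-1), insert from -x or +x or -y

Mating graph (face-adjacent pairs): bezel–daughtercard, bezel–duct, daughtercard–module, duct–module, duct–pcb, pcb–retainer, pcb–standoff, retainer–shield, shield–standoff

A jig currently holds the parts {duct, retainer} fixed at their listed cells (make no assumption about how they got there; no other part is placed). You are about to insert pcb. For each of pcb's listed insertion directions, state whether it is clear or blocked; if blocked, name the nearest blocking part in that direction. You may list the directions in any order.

+x: ray from pcb(0, -1) has no placed part ⇒ clear
-y: ray from pcb(0, -1) has no placed part ⇒ clear

+x: clear; -y: clear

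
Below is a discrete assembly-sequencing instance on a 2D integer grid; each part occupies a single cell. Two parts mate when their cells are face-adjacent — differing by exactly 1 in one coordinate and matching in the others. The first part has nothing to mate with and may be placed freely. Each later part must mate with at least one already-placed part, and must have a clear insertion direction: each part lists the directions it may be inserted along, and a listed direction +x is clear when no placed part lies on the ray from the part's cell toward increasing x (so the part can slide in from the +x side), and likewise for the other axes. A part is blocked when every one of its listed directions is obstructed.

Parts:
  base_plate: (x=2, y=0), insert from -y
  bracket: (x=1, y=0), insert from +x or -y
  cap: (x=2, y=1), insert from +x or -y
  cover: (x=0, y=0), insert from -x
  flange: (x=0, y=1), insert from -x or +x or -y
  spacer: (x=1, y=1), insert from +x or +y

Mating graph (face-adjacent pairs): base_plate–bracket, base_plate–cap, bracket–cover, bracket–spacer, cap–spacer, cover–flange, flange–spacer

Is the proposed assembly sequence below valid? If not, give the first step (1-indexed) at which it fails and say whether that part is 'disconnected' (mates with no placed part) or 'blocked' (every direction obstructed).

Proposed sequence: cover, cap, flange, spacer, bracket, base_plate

1. cover@(0, 0) [-x clear] — {cover}
2. cap@(2, 1) — no placed neighbour ⇒ disconnected

Invalid at step 2 (disconnected)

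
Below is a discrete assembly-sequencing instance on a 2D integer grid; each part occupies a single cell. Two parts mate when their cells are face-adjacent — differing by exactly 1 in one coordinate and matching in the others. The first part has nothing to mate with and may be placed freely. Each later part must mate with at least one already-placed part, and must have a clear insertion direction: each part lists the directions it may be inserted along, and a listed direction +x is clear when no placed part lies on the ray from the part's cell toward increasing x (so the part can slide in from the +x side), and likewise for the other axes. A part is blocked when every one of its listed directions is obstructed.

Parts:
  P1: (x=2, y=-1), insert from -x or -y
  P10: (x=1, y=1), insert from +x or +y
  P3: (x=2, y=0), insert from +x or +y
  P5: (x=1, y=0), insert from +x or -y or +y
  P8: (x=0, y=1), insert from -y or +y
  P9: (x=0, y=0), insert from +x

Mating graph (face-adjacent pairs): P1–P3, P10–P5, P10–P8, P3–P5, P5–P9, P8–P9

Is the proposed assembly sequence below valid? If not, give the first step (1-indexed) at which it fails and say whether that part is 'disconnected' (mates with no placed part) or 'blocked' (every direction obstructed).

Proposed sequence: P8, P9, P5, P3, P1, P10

1. P8@(0, 1) [-y clear] — {P8}
2. P9@(0, 0) [+x clear] — {P8, P9}
3. P5@(1, 0) [+x clear] — {P5, P8, P9}
4. P3@(2, 0) [+x clear] — {P3, P5, P8, P9}
5. P1@(2, -1) [-x clear] — {P1, P3, P5, P8, P9}
6. P10@(1, 1) [+x clear] — {P1, P10, P3, P5, P8, P9}

Valid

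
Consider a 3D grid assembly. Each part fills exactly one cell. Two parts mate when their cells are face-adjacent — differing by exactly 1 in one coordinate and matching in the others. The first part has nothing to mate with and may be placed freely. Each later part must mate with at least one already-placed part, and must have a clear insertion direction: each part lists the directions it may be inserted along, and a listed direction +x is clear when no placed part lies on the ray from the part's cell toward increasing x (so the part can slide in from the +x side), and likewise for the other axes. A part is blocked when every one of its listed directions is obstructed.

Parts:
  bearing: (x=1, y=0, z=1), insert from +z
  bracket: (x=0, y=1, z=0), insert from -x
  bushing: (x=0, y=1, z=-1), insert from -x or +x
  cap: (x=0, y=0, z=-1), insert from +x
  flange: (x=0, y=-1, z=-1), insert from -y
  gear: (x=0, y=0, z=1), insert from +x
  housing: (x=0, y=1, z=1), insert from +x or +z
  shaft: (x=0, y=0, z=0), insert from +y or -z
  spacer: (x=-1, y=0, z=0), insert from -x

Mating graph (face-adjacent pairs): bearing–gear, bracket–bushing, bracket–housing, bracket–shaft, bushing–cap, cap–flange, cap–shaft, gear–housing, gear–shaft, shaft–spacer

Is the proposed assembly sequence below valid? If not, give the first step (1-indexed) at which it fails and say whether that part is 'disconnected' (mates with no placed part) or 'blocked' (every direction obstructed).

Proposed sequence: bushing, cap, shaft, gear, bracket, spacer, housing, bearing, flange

Valid

1. bushing@(0, 1, -1) [-x clear] — {bushing}
2. cap@(0, 0, -1) [+x clear] — {bushing, cap}
3. shaft@(0, 0, 0) [+y clear] — {bushing, cap, shaft}
4. gear@(0, 0, 1) [+x clear] — {bushing, cap, gear, shaft}
5. bracket@(0, 1, 0) [-x clear] — {bracket, bushing, cap, gear, shaft}
6. spacer@(-1, 0, 0) [-x clear] — {bracket, bushing, cap, gear, shaft, spacer}
7. housing@(0, 1, 1) [+x clear] — {bracket, bushing, cap, gear, housing, shaft, spacer}
8. bearing@(1, 0, 1) [+z clear] — {bearing, bracket, bushing, cap, gear, housing, shaft, spacer}
9. flange@(0, -1, -1) [-y clear] — {bearing, bracket, bushing, cap, flange, gear, housing, shaft, spacer}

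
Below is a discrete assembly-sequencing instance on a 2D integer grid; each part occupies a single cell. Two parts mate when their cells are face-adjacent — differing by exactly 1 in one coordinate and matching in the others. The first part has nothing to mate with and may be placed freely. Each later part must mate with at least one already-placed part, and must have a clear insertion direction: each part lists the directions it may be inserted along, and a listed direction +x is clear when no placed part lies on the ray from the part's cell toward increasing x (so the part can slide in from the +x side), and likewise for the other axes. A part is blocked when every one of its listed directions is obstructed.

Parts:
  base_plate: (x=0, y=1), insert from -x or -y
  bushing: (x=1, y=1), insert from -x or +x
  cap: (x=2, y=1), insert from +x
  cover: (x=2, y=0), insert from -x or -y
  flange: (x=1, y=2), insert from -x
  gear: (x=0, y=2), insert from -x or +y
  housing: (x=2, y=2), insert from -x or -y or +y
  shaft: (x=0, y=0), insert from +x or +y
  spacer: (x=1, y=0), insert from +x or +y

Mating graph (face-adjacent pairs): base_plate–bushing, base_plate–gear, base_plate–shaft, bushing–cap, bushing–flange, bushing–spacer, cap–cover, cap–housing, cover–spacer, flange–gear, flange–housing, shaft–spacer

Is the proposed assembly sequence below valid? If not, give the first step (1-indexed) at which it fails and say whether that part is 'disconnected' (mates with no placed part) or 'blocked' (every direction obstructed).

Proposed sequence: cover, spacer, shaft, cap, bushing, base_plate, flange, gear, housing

1. cover@(2, 0) [-x clear] — {cover}
2. spacer@(1, 0) [+y clear] — {cover, spacer}
3. shaft@(0, 0) [+y clear] — {cover, shaft, spacer}
4. cap@(2, 1) [+x clear] — {cap, cover, shaft, spacer}
5. bushing@(1, 1) [-x clear] — {bushing, cap, cover, shaft, spacer}
6. base_plate@(0, 1) [-x clear] — {base_plate, bushing, cap, cover, shaft, spacer}
7. flange@(1, 2) [-x clear] — {base_plate, bushing, cap, cover, flange, shaft, spacer}
8. gear@(0, 2) [-x clear] — {base_plate, bushing, cap, cover, flange, gear, shaft, spacer}
9. housing@(2, 2) [+y clear] — {base_plate, bushing, cap, cover, flange, gear, housing, shaft, spacer}

Valid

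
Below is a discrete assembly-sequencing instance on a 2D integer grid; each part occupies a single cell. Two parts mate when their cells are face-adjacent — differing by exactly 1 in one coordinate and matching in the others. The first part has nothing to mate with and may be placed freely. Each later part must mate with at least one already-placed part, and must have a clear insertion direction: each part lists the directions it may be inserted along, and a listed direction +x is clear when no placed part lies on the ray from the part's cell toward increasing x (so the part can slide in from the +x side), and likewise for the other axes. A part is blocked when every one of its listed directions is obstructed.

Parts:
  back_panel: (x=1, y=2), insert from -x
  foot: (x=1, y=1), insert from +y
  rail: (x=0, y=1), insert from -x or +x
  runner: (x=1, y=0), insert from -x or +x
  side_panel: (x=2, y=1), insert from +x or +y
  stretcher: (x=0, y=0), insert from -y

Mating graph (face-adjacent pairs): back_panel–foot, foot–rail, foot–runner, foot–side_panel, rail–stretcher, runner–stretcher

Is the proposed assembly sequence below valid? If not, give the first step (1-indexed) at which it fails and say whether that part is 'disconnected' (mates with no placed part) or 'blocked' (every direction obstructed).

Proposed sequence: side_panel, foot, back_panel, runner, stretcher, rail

1. side_panel@(2, 1) [+x clear] — {side_panel}
2. foot@(1, 1) [+y clear] — {foot, side_panel}
3. back_panel@(1, 2) [-x clear] — {back_panel, foot, side_panel}
4. runner@(1, 0) [-x clear] — {back_panel, foot, runner, side_panel}
5. stretcher@(0, 0) [-y clear] — {back_panel, foot, runner, side_panel, stretcher}
6. rail@(0, 1) [-x clear] — {back_panel, foot, rail, runner, side_panel, stretcher}

Valid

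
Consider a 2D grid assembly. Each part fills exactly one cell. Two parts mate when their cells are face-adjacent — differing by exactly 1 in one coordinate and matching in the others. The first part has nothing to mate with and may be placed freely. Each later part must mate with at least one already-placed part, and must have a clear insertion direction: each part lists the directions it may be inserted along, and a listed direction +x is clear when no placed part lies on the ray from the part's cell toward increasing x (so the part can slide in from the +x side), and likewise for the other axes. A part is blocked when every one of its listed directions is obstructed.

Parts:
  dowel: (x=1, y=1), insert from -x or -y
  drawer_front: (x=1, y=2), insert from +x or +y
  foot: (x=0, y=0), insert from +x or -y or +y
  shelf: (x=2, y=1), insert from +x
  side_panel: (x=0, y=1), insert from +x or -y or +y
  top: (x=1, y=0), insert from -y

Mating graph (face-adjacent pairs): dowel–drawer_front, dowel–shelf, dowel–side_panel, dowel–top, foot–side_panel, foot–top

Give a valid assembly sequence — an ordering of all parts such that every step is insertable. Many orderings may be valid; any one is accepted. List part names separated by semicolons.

top; foot; dowel; shelf; side_panel; drawer_front

1. top@(1, 0) [-y clear] — {top}
2. foot@(0, 0) [-y clear] — {foot, top}
3. dowel@(1, 1) [-x clear] — {dowel, foot, top}
4. shelf@(2, 1) [+x clear] — {dowel, foot, shelf, top}
5. side_panel@(0, 1) [+y clear] — {dowel, foot, shelf, side_panel, top}
6. drawer_front@(1, 2) [+x clear] — {dowel, drawer_front, foot, shelf, side_panel, top}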